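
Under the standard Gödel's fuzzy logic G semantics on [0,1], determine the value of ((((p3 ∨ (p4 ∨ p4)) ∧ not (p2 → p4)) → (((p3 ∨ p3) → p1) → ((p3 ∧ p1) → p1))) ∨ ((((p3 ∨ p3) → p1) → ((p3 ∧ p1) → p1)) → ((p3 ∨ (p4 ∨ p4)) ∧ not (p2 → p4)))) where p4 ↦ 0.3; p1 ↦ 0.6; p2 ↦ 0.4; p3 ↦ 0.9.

1.00

(p4 ∨ p4) = max(0.3, 0.3) = 0.3
(p3 ∨ (p4 ∨ p4)) = max(0.9, 0.3) = 0.9
(p2 → p4): 0.4 > 0.3, so result = 0.3
not (p2 → p4): Gödel ¬ of 0.3 = 0 (operand ≠ 0)
((p3 ∨ (p4 ∨ p4)) ∧ not (p2 → p4)) = min(0.9, 0) = 0
(p3 ∨ p3) = max(0.9, 0.9) = 0.9
((p3 ∨ p3) → p1): 0.9 > 0.6, so result = 0.6
(p3 ∧ p1) = min(0.9, 0.6) = 0.6
((p3 ∧ p1) → p1): 0.6 ≤ 0.6, so result = 1
(((p3 ∨ p3) → p1) → ((p3 ∧ p1) → p1)): 0.6 ≤ 1, so result = 1
(((p3 ∨ (p4 ∨ p4)) ∧ not (p2 → p4)) → (((p3 ∨ p3) → p1) → ((p3 ∧ p1) → p1))): 0 ≤ 1, so result = 1
(p3 ∨ p3) = max(0.9, 0.9) = 0.9
((p3 ∨ p3) → p1): 0.9 > 0.6, so result = 0.6
(p3 ∧ p1) = min(0.9, 0.6) = 0.6
((p3 ∧ p1) → p1): 0.6 ≤ 0.6, so result = 1
(((p3 ∨ p3) → p1) → ((p3 ∧ p1) → p1)): 0.6 ≤ 1, so result = 1
(p4 ∨ p4) = max(0.3, 0.3) = 0.3
(p3 ∨ (p4 ∨ p4)) = max(0.9, 0.3) = 0.9
(p2 → p4): 0.4 > 0.3, so result = 0.3
not (p2 → p4): Gödel ¬ of 0.3 = 0 (operand ≠ 0)
((p3 ∨ (p4 ∨ p4)) ∧ not (p2 → p4)) = min(0.9, 0) = 0
((((p3 ∨ p3) → p1) → ((p3 ∧ p1) → p1)) → ((p3 ∨ (p4 ∨ p4)) ∧ not (p2 → p4))): 1 > 0, so result = 0
((((p3 ∨ (p4 ∨ p4)) ∧ not (p2 → p4)) → (((p3 ∨ p3) → p1) → ((p3 ∧ p1) → p1))) ∨ ((((p3 ∨ p3) → p1) → ((p3 ∧ p1) → p1)) → ((p3 ∨ (p4 ∨ p4)) ∧ not (p2 → p4)))) = max(1, 0) = 1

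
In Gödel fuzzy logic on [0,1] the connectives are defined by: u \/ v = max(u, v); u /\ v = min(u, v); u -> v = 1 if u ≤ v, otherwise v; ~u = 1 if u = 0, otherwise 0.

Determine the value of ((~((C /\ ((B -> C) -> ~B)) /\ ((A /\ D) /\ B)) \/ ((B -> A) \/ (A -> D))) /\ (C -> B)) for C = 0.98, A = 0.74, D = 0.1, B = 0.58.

(B -> C): 0.58 ≤ 0.98, so result = 1
~B: Gödel ¬ of 0.58 = 0 (operand ≠ 0)
((B -> C) -> ~B): 1 > 0, so result = 0
(C /\ ((B -> C) -> ~B)) = min(0.98, 0) = 0
(A /\ D) = min(0.74, 0.1) = 0.1
((A /\ D) /\ B) = min(0.1, 0.58) = 0.1
((C /\ ((B -> C) -> ~B)) /\ ((A /\ D) /\ B)) = min(0, 0.1) = 0
~((C /\ ((B -> C) -> ~B)) /\ ((A /\ D) /\ B)): Gödel ¬ of 0 = 1 (operand is 0)
(B -> A): 0.58 ≤ 0.74, so result = 1
(A -> D): 0.74 > 0.1, so result = 0.1
((B -> A) \/ (A -> D)) = max(1, 0.1) = 1
(~((C /\ ((B -> C) -> ~B)) /\ ((A /\ D) /\ B)) \/ ((B -> A) \/ (A -> D))) = max(1, 1) = 1
(C -> B): 0.98 > 0.58, so result = 0.58
((~((C /\ ((B -> C) -> ~B)) /\ ((A /\ D) /\ B)) \/ ((B -> A) \/ (A -> D))) /\ (C -> B)) = min(1, 0.58) = 0.58

0.58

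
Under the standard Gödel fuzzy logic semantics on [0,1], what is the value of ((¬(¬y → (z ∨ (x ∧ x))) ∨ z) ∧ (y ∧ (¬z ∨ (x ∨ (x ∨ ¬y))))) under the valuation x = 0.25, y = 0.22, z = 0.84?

0.22

¬y: Gödel ¬ of 0.22 = 0 (operand ≠ 0)
(x ∧ x) = min(0.25, 0.25) = 0.25
(z ∨ (x ∧ x)) = max(0.84, 0.25) = 0.84
(¬y → (z ∨ (x ∧ x))): 0 ≤ 0.84, so result = 1
¬(¬y → (z ∨ (x ∧ x))): Gödel ¬ of 1 = 0 (operand ≠ 0)
(¬(¬y → (z ∨ (x ∧ x))) ∨ z) = max(0, 0.84) = 0.84
¬z: Gödel ¬ of 0.84 = 0 (operand ≠ 0)
¬y: Gödel ¬ of 0.22 = 0 (operand ≠ 0)
(x ∨ ¬y) = max(0.25, 0) = 0.25
(x ∨ (x ∨ ¬y)) = max(0.25, 0.25) = 0.25
(¬z ∨ (x ∨ (x ∨ ¬y))) = max(0, 0.25) = 0.25
(y ∧ (¬z ∨ (x ∨ (x ∨ ¬y)))) = min(0.22, 0.25) = 0.22
((¬(¬y → (z ∨ (x ∧ x))) ∨ z) ∧ (y ∧ (¬z ∨ (x ∨ (x ∨ ¬y))))) = min(0.84, 0.22) = 0.22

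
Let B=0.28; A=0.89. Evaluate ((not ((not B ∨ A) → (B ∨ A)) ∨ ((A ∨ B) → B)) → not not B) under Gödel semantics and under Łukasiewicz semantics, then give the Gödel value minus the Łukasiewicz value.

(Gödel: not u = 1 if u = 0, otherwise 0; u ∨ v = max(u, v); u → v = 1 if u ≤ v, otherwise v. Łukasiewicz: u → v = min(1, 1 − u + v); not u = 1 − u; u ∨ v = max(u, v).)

0.11

Gödel evaluation:
  not B: Gödel ¬ of 0.28 = 0 (operand ≠ 0)
  (not B ∨ A) = max(0, 0.89) = 0.89
  (B ∨ A) = max(0.28, 0.89) = 0.89
  ((not B ∨ A) → (B ∨ A)): 0.89 ≤ 0.89, so result = 1
  not ((not B ∨ A) → (B ∨ A)): Gödel ¬ of 1 = 0 (operand ≠ 0)
  (A ∨ B) = max(0.89, 0.28) = 0.89
  ((A ∨ B) → B): 0.89 > 0.28, so result = 0.28
  (not ((not B ∨ A) → (B ∨ A)) ∨ ((A ∨ B) → B)) = max(0, 0.28) = 0.28
  not B: Gödel ¬ of 0.28 = 0 (operand ≠ 0)
  not not B: Gödel ¬ of 0 = 1 (operand is 0)
  ((not ((not B ∨ A) → (B ∨ A)) ∨ ((A ∨ B) → B)) → not not B): 0.28 ≤ 1, so result = 1
  Gödel value = 1
Łukasiewicz evaluation:
  not B: Łukasiewicz ¬ gives 1 − 0.28 = 0.72
  (not B ∨ A) = max(0.72, 0.89) = 0.89
  (B ∨ A) = max(0.28, 0.89) = 0.89
  ((not B ∨ A) → (B ∨ A)): min(1, 1 − 0.89 + 0.89) = 1
  not ((not B ∨ A) → (B ∨ A)): Łukasiewicz ¬ gives 1 − 1 = 0
  (A ∨ B) = max(0.89, 0.28) = 0.89
  ((A ∨ B) → B): min(1, 1 − 0.89 + 0.28) = 0.39
  (not ((not B ∨ A) → (B ∨ A)) ∨ ((A ∨ B) → B)) = max(0, 0.39) = 0.39
  not B: Łukasiewicz ¬ gives 1 − 0.28 = 0.72
  not not B: Łukasiewicz ¬ gives 1 − 0.72 = 0.28
  ((not ((not B ∨ A) → (B ∨ A)) ∨ ((A ∨ B) → B)) → not not B): min(1, 1 − 0.39 + 0.28) = 0.89
  Łukasiewicz value = 0.89
Difference: 1 − 0.89 = 0.11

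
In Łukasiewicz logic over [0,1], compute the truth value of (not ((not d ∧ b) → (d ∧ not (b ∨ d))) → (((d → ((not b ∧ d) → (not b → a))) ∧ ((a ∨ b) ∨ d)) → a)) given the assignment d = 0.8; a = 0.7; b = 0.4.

1.00

not d: Łukasiewicz ¬ gives 1 − 0.8 = 0.2
(not d ∧ b) = min(0.2, 0.4) = 0.2
(b ∨ d) = max(0.4, 0.8) = 0.8
not (b ∨ d): Łukasiewicz ¬ gives 1 − 0.8 = 0.2
(d ∧ not (b ∨ d)) = min(0.8, 0.2) = 0.2
((not d ∧ b) → (d ∧ not (b ∨ d))): min(1, 1 − 0.2 + 0.2) = 1
not ((not d ∧ b) → (d ∧ not (b ∨ d))): Łukasiewicz ¬ gives 1 − 1 = 0
not b: Łukasiewicz ¬ gives 1 − 0.4 = 0.6
(not b ∧ d) = min(0.6, 0.8) = 0.6
not b: Łukasiewicz ¬ gives 1 − 0.4 = 0.6
(not b → a): min(1, 1 − 0.6 + 0.7) = 1
((not b ∧ d) → (not b → a)): min(1, 1 − 0.6 + 1) = 1
(d → ((not b ∧ d) → (not b → a))): min(1, 1 − 0.8 + 1) = 1
(a ∨ b) = max(0.7, 0.4) = 0.7
((a ∨ b) ∨ d) = max(0.7, 0.8) = 0.8
((d → ((not b ∧ d) → (not b → a))) ∧ ((a ∨ b) ∨ d)) = min(1, 0.8) = 0.8
(((d → ((not b ∧ d) → (not b → a))) ∧ ((a ∨ b) ∨ d)) → a): min(1, 1 − 0.8 + 0.7) = 0.9
(not ((not d ∧ b) → (d ∧ not (b ∨ d))) → (((d → ((not b ∧ d) → (not b → a))) ∧ ((a ∨ b) ∨ d)) → a)): min(1, 1 − 0 + 0.9) = 1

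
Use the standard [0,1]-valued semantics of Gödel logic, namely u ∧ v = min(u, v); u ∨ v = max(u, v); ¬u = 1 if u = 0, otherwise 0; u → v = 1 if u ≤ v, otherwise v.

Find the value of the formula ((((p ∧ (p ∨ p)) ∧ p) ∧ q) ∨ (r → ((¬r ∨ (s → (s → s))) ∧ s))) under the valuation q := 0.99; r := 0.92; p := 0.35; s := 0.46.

0.46

(p ∨ p) = max(0.35, 0.35) = 0.35
(p ∧ (p ∨ p)) = min(0.35, 0.35) = 0.35
((p ∧ (p ∨ p)) ∧ p) = min(0.35, 0.35) = 0.35
(((p ∧ (p ∨ p)) ∧ p) ∧ q) = min(0.35, 0.99) = 0.35
¬r: Gödel ¬ of 0.92 = 0 (operand ≠ 0)
(s → s): 0.46 ≤ 0.46, so result = 1
(s → (s → s)): 0.46 ≤ 1, so result = 1
(¬r ∨ (s → (s → s))) = max(0, 1) = 1
((¬r ∨ (s → (s → s))) ∧ s) = min(1, 0.46) = 0.46
(r → ((¬r ∨ (s → (s → s))) ∧ s)): 0.92 > 0.46, so result = 0.46
((((p ∧ (p ∨ p)) ∧ p) ∧ q) ∨ (r → ((¬r ∨ (s → (s → s))) ∧ s))) = max(0.35, 0.46) = 0.46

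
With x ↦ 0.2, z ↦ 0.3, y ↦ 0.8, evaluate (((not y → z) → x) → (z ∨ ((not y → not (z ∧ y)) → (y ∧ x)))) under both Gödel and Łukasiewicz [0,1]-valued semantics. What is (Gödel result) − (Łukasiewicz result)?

Gödel evaluation:
  not y: Gödel ¬ of 0.8 = 0 (operand ≠ 0)
  (not y → z): 0 ≤ 0.3, so result = 1
  ((not y → z) → x): 1 > 0.2, so result = 0.2
  not y: Gödel ¬ of 0.8 = 0 (operand ≠ 0)
  (z ∧ y) = min(0.3, 0.8) = 0.3
  not (z ∧ y): Gödel ¬ of 0.3 = 0 (operand ≠ 0)
  (not y → not (z ∧ y)): 0 ≤ 0, so result = 1
  (y ∧ x) = min(0.8, 0.2) = 0.2
  ((not y → not (z ∧ y)) → (y ∧ x)): 1 > 0.2, so result = 0.2
  (z ∨ ((not y → not (z ∧ y)) → (y ∧ x))) = max(0.3, 0.2) = 0.3
  (((not y → z) → x) → (z ∨ ((not y → not (z ∧ y)) → (y ∧ x)))): 0.2 ≤ 0.3, so result = 1
  Gödel value = 1
Łukasiewicz evaluation:
  not y: Łukasiewicz ¬ gives 1 − 0.8 = 0.2
  (not y → z): min(1, 1 − 0.2 + 0.3) = 1
  ((not y → z) → x): min(1, 1 − 1 + 0.2) = 0.2
  not y: Łukasiewicz ¬ gives 1 − 0.8 = 0.2
  (z ∧ y) = min(0.3, 0.8) = 0.3
  not (z ∧ y): Łukasiewicz ¬ gives 1 − 0.3 = 0.7
  (not y → not (z ∧ y)): min(1, 1 − 0.2 + 0.7) = 1
  (y ∧ x) = min(0.8, 0.2) = 0.2
  ((not y → not (z ∧ y)) → (y ∧ x)): min(1, 1 − 1 + 0.2) = 0.2
  (z ∨ ((not y → not (z ∧ y)) → (y ∧ x))) = max(0.3, 0.2) = 0.3
  (((not y → z) → x) → (z ∨ ((not y → not (z ∧ y)) → (y ∧ x)))): min(1, 1 − 0.2 + 0.3) = 1
  Łukasiewicz value = 1
Difference: 1 − 1 = 0.00

0.00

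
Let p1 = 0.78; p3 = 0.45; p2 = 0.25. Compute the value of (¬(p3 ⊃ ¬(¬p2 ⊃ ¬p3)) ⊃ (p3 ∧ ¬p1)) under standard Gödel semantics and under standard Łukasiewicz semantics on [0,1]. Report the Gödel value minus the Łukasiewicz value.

-0.97

Gödel evaluation:
  ¬p2: Gödel ¬ of 0.25 = 0 (operand ≠ 0)
  ¬p3: Gödel ¬ of 0.45 = 0 (operand ≠ 0)
  (¬p2 ⊃ ¬p3): 0 ≤ 0, so result = 1
  ¬(¬p2 ⊃ ¬p3): Gödel ¬ of 1 = 0 (operand ≠ 0)
  (p3 ⊃ ¬(¬p2 ⊃ ¬p3)): 0.45 > 0, so result = 0
  ¬(p3 ⊃ ¬(¬p2 ⊃ ¬p3)): Gödel ¬ of 0 = 1 (operand is 0)
  ¬p1: Gödel ¬ of 0.78 = 0 (operand ≠ 0)
  (p3 ∧ ¬p1) = min(0.45, 0) = 0
  (¬(p3 ⊃ ¬(¬p2 ⊃ ¬p3)) ⊃ (p3 ∧ ¬p1)): 1 > 0, so result = 0
  Gödel value = 0
Łukasiewicz evaluation:
  ¬p2: Łukasiewicz ¬ gives 1 − 0.25 = 0.75
  ¬p3: Łukasiewicz ¬ gives 1 − 0.45 = 0.55
  (¬p2 ⊃ ¬p3): min(1, 1 − 0.75 + 0.55) = 0.8
  ¬(¬p2 ⊃ ¬p3): Łukasiewicz ¬ gives 1 − 0.8 = 0.2
  (p3 ⊃ ¬(¬p2 ⊃ ¬p3)): min(1, 1 − 0.45 + 0.2) = 0.75
  ¬(p3 ⊃ ¬(¬p2 ⊃ ¬p3)): Łukasiewicz ¬ gives 1 − 0.75 = 0.25
  ¬p1: Łukasiewicz ¬ gives 1 − 0.78 = 0.22
  (p3 ∧ ¬p1) = min(0.45, 0.22) = 0.22
  (¬(p3 ⊃ ¬(¬p2 ⊃ ¬p3)) ⊃ (p3 ∧ ¬p1)): min(1, 1 − 0.25 + 0.22) = 0.97
  Łukasiewicz value = 0.97
Difference: 0 − 0.97 = -0.97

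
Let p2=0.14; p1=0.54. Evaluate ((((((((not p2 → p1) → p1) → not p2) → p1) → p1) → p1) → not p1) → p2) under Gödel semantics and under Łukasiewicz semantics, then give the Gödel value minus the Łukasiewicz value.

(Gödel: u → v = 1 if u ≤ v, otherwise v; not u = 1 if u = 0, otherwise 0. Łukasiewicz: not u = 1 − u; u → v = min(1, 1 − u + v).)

Gödel evaluation:
  not p2: Gödel ¬ of 0.14 = 0 (operand ≠ 0)
  (not p2 → p1): 0 ≤ 0.54, so result = 1
  ((not p2 → p1) → p1): 1 > 0.54, so result = 0.54
  not p2: Gödel ¬ of 0.14 = 0 (operand ≠ 0)
  (((not p2 → p1) → p1) → not p2): 0.54 > 0, so result = 0
  ((((not p2 → p1) → p1) → not p2) → p1): 0 ≤ 0.54, so result = 1
  (((((not p2 → p1) → p1) → not p2) → p1) → p1): 1 > 0.54, so result = 0.54
  ((((((not p2 → p1) → p1) → not p2) → p1) → p1) → p1): 0.54 ≤ 0.54, so result = 1
  not p1: Gödel ¬ of 0.54 = 0 (operand ≠ 0)
  (((((((not p2 → p1) → p1) → not p2) → p1) → p1) → p1) → not p1): 1 > 0, so result = 0
  ((((((((not p2 → p1) → p1) → not p2) → p1) → p1) → p1) → not p1) → p2): 0 ≤ 0.14, so result = 1
  Gödel value = 1
Łukasiewicz evaluation:
  not p2: Łukasiewicz ¬ gives 1 − 0.14 = 0.86
  (not p2 → p1): min(1, 1 − 0.86 + 0.54) = 0.68
  ((not p2 → p1) → p1): min(1, 1 − 0.68 + 0.54) = 0.86
  not p2: Łukasiewicz ¬ gives 1 − 0.14 = 0.86
  (((not p2 → p1) → p1) → not p2): min(1, 1 − 0.86 + 0.86) = 1
  ((((not p2 → p1) → p1) → not p2) → p1): min(1, 1 − 1 + 0.54) = 0.54
  (((((not p2 → p1) → p1) → not p2) → p1) → p1): min(1, 1 − 0.54 + 0.54) = 1
  ((((((not p2 → p1) → p1) → not p2) → p1) → p1) → p1): min(1, 1 − 1 + 0.54) = 0.54
  not p1: Łukasiewicz ¬ gives 1 − 0.54 = 0.46
  (((((((not p2 → p1) → p1) → not p2) → p1) → p1) → p1) → not p1): min(1, 1 − 0.54 + 0.46) = 0.92
  ((((((((not p2 → p1) → p1) → not p2) → p1) → p1) → p1) → not p1) → p2): min(1, 1 − 0.92 + 0.14) = 0.22
  Łukasiewicz value = 0.22
Difference: 1 − 0.22 = 0.78

0.78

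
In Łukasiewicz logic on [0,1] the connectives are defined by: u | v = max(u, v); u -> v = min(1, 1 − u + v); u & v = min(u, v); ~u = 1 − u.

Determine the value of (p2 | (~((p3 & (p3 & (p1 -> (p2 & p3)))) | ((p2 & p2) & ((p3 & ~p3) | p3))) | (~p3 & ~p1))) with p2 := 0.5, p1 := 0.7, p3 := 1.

0.50

(p2 & p3) = min(0.5, 1) = 0.5
(p1 -> (p2 & p3)): min(1, 1 − 0.7 + 0.5) = 0.8
(p3 & (p1 -> (p2 & p3))) = min(1, 0.8) = 0.8
(p3 & (p3 & (p1 -> (p2 & p3)))) = min(1, 0.8) = 0.8
(p2 & p2) = min(0.5, 0.5) = 0.5
~p3: Łukasiewicz ¬ gives 1 − 1 = 0
(p3 & ~p3) = min(1, 0) = 0
((p3 & ~p3) | p3) = max(0, 1) = 1
((p2 & p2) & ((p3 & ~p3) | p3)) = min(0.5, 1) = 0.5
((p3 & (p3 & (p1 -> (p2 & p3)))) | ((p2 & p2) & ((p3 & ~p3) | p3))) = max(0.8, 0.5) = 0.8
~((p3 & (p3 & (p1 -> (p2 & p3)))) | ((p2 & p2) & ((p3 & ~p3) | p3))): Łukasiewicz ¬ gives 1 − 0.8 = 0.2
~p3: Łukasiewicz ¬ gives 1 − 1 = 0
~p1: Łukasiewicz ¬ gives 1 − 0.7 = 0.3
(~p3 & ~p1) = min(0, 0.3) = 0
(~((p3 & (p3 & (p1 -> (p2 & p3)))) | ((p2 & p2) & ((p3 & ~p3) | p3))) | (~p3 & ~p1)) = max(0.2, 0) = 0.2
(p2 | (~((p3 & (p3 & (p1 -> (p2 & p3)))) | ((p2 & p2) & ((p3 & ~p3) | p3))) | (~p3 & ~p1))) = max(0.5, 0.2) = 0.5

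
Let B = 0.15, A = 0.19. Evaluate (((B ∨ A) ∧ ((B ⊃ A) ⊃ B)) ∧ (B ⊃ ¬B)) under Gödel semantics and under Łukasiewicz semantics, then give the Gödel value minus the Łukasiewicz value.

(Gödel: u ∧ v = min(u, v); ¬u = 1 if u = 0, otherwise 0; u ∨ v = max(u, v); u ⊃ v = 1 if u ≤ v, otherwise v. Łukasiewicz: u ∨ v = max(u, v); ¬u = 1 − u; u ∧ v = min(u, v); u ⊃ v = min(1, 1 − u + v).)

-0.15

Gödel evaluation:
  (B ∨ A) = max(0.15, 0.19) = 0.19
  (B ⊃ A): 0.15 ≤ 0.19, so result = 1
  ((B ⊃ A) ⊃ B): 1 > 0.15, so result = 0.15
  ((B ∨ A) ∧ ((B ⊃ A) ⊃ B)) = min(0.19, 0.15) = 0.15
  ¬B: Gödel ¬ of 0.15 = 0 (operand ≠ 0)
  (B ⊃ ¬B): 0.15 > 0, so result = 0
  (((B ∨ A) ∧ ((B ⊃ A) ⊃ B)) ∧ (B ⊃ ¬B)) = min(0.15, 0) = 0
  Gödel value = 0
Łukasiewicz evaluation:
  (B ∨ A) = max(0.15, 0.19) = 0.19
  (B ⊃ A): min(1, 1 − 0.15 + 0.19) = 1
  ((B ⊃ A) ⊃ B): min(1, 1 − 1 + 0.15) = 0.15
  ((B ∨ A) ∧ ((B ⊃ A) ⊃ B)) = min(0.19, 0.15) = 0.15
  ¬B: Łukasiewicz ¬ gives 1 − 0.15 = 0.85
  (B ⊃ ¬B): min(1, 1 − 0.15 + 0.85) = 1
  (((B ∨ A) ∧ ((B ⊃ A) ⊃ B)) ∧ (B ⊃ ¬B)) = min(0.15, 1) = 0.15
  Łukasiewicz value = 0.15
Difference: 0 − 0.15 = -0.15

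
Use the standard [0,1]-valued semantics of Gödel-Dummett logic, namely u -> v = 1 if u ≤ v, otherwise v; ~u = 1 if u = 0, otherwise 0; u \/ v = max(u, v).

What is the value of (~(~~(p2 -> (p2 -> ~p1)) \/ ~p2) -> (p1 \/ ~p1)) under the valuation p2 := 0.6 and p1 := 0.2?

0.20

~p1: Gödel ¬ of 0.2 = 0 (operand ≠ 0)
(p2 -> ~p1): 0.6 > 0, so result = 0
(p2 -> (p2 -> ~p1)): 0.6 > 0, so result = 0
~(p2 -> (p2 -> ~p1)): Gödel ¬ of 0 = 1 (operand is 0)
~~(p2 -> (p2 -> ~p1)): Gödel ¬ of 1 = 0 (operand ≠ 0)
~p2: Gödel ¬ of 0.6 = 0 (operand ≠ 0)
(~~(p2 -> (p2 -> ~p1)) \/ ~p2) = max(0, 0) = 0
~(~~(p2 -> (p2 -> ~p1)) \/ ~p2): Gödel ¬ of 0 = 1 (operand is 0)
~p1: Gödel ¬ of 0.2 = 0 (operand ≠ 0)
(p1 \/ ~p1) = max(0.2, 0) = 0.2
(~(~~(p2 -> (p2 -> ~p1)) \/ ~p2) -> (p1 \/ ~p1)): 1 > 0.2, so result = 0.2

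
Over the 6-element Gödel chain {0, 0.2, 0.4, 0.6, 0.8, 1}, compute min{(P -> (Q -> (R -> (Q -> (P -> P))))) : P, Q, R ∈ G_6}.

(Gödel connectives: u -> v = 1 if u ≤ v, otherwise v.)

1.00

Every assignment gives 1. For instance at P = 0, Q = 0, R = 0:
  (P -> P): 0 ≤ 0, so result = 1
  (Q -> (P -> P)): 0 ≤ 1, so result = 1
  (R -> (Q -> (P -> P))): 0 ≤ 1, so result = 1
  (Q -> (R -> (Q -> (P -> P)))): 0 ≤ 1, so result = 1
  (P -> (Q -> (R -> (Q -> (P -> P))))): 0 ≤ 1, so result = 1
All 216 assignments give value 1 — the formula is a G_6-tautology.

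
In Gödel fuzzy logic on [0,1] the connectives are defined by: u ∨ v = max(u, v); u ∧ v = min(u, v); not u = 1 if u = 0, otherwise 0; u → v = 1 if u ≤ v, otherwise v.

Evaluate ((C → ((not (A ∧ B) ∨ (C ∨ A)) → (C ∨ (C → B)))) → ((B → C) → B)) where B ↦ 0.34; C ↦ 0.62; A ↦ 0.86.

0.34

(A ∧ B) = min(0.86, 0.34) = 0.34
not (A ∧ B): Gödel ¬ of 0.34 = 0 (operand ≠ 0)
(C ∨ A) = max(0.62, 0.86) = 0.86
(not (A ∧ B) ∨ (C ∨ A)) = max(0, 0.86) = 0.86
(C → B): 0.62 > 0.34, so result = 0.34
(C ∨ (C → B)) = max(0.62, 0.34) = 0.62
((not (A ∧ B) ∨ (C ∨ A)) → (C ∨ (C → B))): 0.86 > 0.62, so result = 0.62
(C → ((not (A ∧ B) ∨ (C ∨ A)) → (C ∨ (C → B)))): 0.62 ≤ 0.62, so result = 1
(B → C): 0.34 ≤ 0.62, so result = 1
((B → C) → B): 1 > 0.34, so result = 0.34
((C → ((not (A ∧ B) ∨ (C ∨ A)) → (C ∨ (C → B)))) → ((B → C) → B)): 1 > 0.34, so result = 0.34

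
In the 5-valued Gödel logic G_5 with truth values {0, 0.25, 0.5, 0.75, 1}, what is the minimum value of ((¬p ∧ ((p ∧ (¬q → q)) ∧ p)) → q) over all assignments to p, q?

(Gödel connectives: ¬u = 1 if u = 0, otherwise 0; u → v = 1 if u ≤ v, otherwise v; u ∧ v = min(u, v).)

Every assignment gives 1. For instance at p = 0, q = 0:
  ¬p: Gödel ¬ of 0 = 1 (operand is 0)
  ¬q: Gödel ¬ of 0 = 1 (operand is 0)
  (¬q → q): 1 > 0, so result = 0
  (p ∧ (¬q → q)) = min(0, 0) = 0
  ((p ∧ (¬q → q)) ∧ p) = min(0, 0) = 0
  (¬p ∧ ((p ∧ (¬q → q)) ∧ p)) = min(1, 0) = 0
  ((¬p ∧ ((p ∧ (¬q → q)) ∧ p)) → q): 0 ≤ 0, so result = 1
All 25 assignments give value 1 — the formula is a G_5-tautology.

1.00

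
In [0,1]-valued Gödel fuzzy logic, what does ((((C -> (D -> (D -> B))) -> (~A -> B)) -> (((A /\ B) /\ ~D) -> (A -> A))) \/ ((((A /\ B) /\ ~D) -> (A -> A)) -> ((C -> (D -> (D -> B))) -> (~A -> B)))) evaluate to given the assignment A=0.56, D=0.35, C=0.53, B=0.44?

1.00

(D -> B): 0.35 ≤ 0.44, so result = 1
(D -> (D -> B)): 0.35 ≤ 1, so result = 1
(C -> (D -> (D -> B))): 0.53 ≤ 1, so result = 1
~A: Gödel ¬ of 0.56 = 0 (operand ≠ 0)
(~A -> B): 0 ≤ 0.44, so result = 1
((C -> (D -> (D -> B))) -> (~A -> B)): 1 ≤ 1, so result = 1
(A /\ B) = min(0.56, 0.44) = 0.44
~D: Gödel ¬ of 0.35 = 0 (operand ≠ 0)
((A /\ B) /\ ~D) = min(0.44, 0) = 0
(A -> A): 0.56 ≤ 0.56, so result = 1
(((A /\ B) /\ ~D) -> (A -> A)): 0 ≤ 1, so result = 1
(((C -> (D -> (D -> B))) -> (~A -> B)) -> (((A /\ B) /\ ~D) -> (A -> A))): 1 ≤ 1, so result = 1
(A /\ B) = min(0.56, 0.44) = 0.44
~D: Gödel ¬ of 0.35 = 0 (operand ≠ 0)
((A /\ B) /\ ~D) = min(0.44, 0) = 0
(A -> A): 0.56 ≤ 0.56, so result = 1
(((A /\ B) /\ ~D) -> (A -> A)): 0 ≤ 1, so result = 1
(D -> B): 0.35 ≤ 0.44, so result = 1
(D -> (D -> B)): 0.35 ≤ 1, so result = 1
(C -> (D -> (D -> B))): 0.53 ≤ 1, so result = 1
~A: Gödel ¬ of 0.56 = 0 (operand ≠ 0)
(~A -> B): 0 ≤ 0.44, so result = 1
((C -> (D -> (D -> B))) -> (~A -> B)): 1 ≤ 1, so result = 1
((((A /\ B) /\ ~D) -> (A -> A)) -> ((C -> (D -> (D -> B))) -> (~A -> B))): 1 ≤ 1, so result = 1
((((C -> (D -> (D -> B))) -> (~A -> B)) -> (((A /\ B) /\ ~D) -> (A -> A))) \/ ((((A /\ B) /\ ~D) -> (A -> A)) -> ((C -> (D -> (D -> B))) -> (~A -> B)))) = max(1, 1) = 1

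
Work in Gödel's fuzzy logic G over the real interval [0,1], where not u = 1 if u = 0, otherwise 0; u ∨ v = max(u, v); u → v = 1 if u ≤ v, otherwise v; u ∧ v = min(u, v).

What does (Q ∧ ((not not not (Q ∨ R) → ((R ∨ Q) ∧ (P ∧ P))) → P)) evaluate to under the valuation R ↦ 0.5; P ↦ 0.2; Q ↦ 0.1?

0.10

(Q ∨ R) = max(0.1, 0.5) = 0.5
not (Q ∨ R): Gödel ¬ of 0.5 = 0 (operand ≠ 0)
not not (Q ∨ R): Gödel ¬ of 0 = 1 (operand is 0)
not not not (Q ∨ R): Gödel ¬ of 1 = 0 (operand ≠ 0)
(R ∨ Q) = max(0.5, 0.1) = 0.5
(P ∧ P) = min(0.2, 0.2) = 0.2
((R ∨ Q) ∧ (P ∧ P)) = min(0.5, 0.2) = 0.2
(not not not (Q ∨ R) → ((R ∨ Q) ∧ (P ∧ P))): 0 ≤ 0.2, so result = 1
((not not not (Q ∨ R) → ((R ∨ Q) ∧ (P ∧ P))) → P): 1 > 0.2, so result = 0.2
(Q ∧ ((not not not (Q ∨ R) → ((R ∨ Q) ∧ (P ∧ P))) → P)) = min(0.1, 0.2) = 0.1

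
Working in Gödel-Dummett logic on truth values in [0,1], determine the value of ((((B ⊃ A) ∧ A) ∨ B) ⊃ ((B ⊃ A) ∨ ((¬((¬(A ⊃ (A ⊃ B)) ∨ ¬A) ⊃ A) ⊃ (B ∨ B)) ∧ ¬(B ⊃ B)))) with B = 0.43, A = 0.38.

0.38

(B ⊃ A): 0.43 > 0.38, so result = 0.38
((B ⊃ A) ∧ A) = min(0.38, 0.38) = 0.38
(((B ⊃ A) ∧ A) ∨ B) = max(0.38, 0.43) = 0.43
(B ⊃ A): 0.43 > 0.38, so result = 0.38
(A ⊃ B): 0.38 ≤ 0.43, so result = 1
(A ⊃ (A ⊃ B)): 0.38 ≤ 1, so result = 1
¬(A ⊃ (A ⊃ B)): Gödel ¬ of 1 = 0 (operand ≠ 0)
¬A: Gödel ¬ of 0.38 = 0 (operand ≠ 0)
(¬(A ⊃ (A ⊃ B)) ∨ ¬A) = max(0, 0) = 0
((¬(A ⊃ (A ⊃ B)) ∨ ¬A) ⊃ A): 0 ≤ 0.38, so result = 1
¬((¬(A ⊃ (A ⊃ B)) ∨ ¬A) ⊃ A): Gödel ¬ of 1 = 0 (operand ≠ 0)
(B ∨ B) = max(0.43, 0.43) = 0.43
(¬((¬(A ⊃ (A ⊃ B)) ∨ ¬A) ⊃ A) ⊃ (B ∨ B)): 0 ≤ 0.43, so result = 1
(B ⊃ B): 0.43 ≤ 0.43, so result = 1
¬(B ⊃ B): Gödel ¬ of 1 = 0 (operand ≠ 0)
((¬((¬(A ⊃ (A ⊃ B)) ∨ ¬A) ⊃ A) ⊃ (B ∨ B)) ∧ ¬(B ⊃ B)) = min(1, 0) = 0
((B ⊃ A) ∨ ((¬((¬(A ⊃ (A ⊃ B)) ∨ ¬A) ⊃ A) ⊃ (B ∨ B)) ∧ ¬(B ⊃ B))) = max(0.38, 0) = 0.38
((((B ⊃ A) ∧ A) ∨ B) ⊃ ((B ⊃ A) ∨ ((¬((¬(A ⊃ (A ⊃ B)) ∨ ¬A) ⊃ A) ⊃ (B ∨ B)) ∧ ¬(B ⊃ B)))): 0.43 > 0.38, so result = 0.38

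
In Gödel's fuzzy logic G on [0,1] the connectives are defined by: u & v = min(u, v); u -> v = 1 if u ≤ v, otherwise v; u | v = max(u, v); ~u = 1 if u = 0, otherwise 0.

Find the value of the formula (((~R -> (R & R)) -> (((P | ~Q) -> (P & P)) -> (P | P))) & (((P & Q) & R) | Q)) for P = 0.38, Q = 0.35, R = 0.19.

~R: Gödel ¬ of 0.19 = 0 (operand ≠ 0)
(R & R) = min(0.19, 0.19) = 0.19
(~R -> (R & R)): 0 ≤ 0.19, so result = 1
~Q: Gödel ¬ of 0.35 = 0 (operand ≠ 0)
(P | ~Q) = max(0.38, 0) = 0.38
(P & P) = min(0.38, 0.38) = 0.38
((P | ~Q) -> (P & P)): 0.38 ≤ 0.38, so result = 1
(P | P) = max(0.38, 0.38) = 0.38
(((P | ~Q) -> (P & P)) -> (P | P)): 1 > 0.38, so result = 0.38
((~R -> (R & R)) -> (((P | ~Q) -> (P & P)) -> (P | P))): 1 > 0.38, so result = 0.38
(P & Q) = min(0.38, 0.35) = 0.35
((P & Q) & R) = min(0.35, 0.19) = 0.19
(((P & Q) & R) | Q) = max(0.19, 0.35) = 0.35
(((~R -> (R & R)) -> (((P | ~Q) -> (P & P)) -> (P | P))) & (((P & Q) & R) | Q)) = min(0.38, 0.35) = 0.35

0.35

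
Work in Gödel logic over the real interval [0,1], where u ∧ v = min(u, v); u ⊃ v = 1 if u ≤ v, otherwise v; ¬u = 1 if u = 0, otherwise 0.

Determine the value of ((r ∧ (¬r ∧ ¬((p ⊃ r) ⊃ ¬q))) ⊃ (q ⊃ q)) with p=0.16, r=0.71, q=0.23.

1.00

¬r: Gödel ¬ of 0.71 = 0 (operand ≠ 0)
(p ⊃ r): 0.16 ≤ 0.71, so result = 1
¬q: Gödel ¬ of 0.23 = 0 (operand ≠ 0)
((p ⊃ r) ⊃ ¬q): 1 > 0, so result = 0
¬((p ⊃ r) ⊃ ¬q): Gödel ¬ of 0 = 1 (operand is 0)
(¬r ∧ ¬((p ⊃ r) ⊃ ¬q)) = min(0, 1) = 0
(r ∧ (¬r ∧ ¬((p ⊃ r) ⊃ ¬q))) = min(0.71, 0) = 0
(q ⊃ q): 0.23 ≤ 0.23, so result = 1
((r ∧ (¬r ∧ ¬((p ⊃ r) ⊃ ¬q))) ⊃ (q ⊃ q)): 0 ≤ 1, so result = 1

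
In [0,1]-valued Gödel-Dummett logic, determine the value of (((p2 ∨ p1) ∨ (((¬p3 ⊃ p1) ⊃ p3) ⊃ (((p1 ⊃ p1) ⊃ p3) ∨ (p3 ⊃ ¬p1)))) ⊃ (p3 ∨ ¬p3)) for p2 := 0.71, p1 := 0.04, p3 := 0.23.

0.23

(p2 ∨ p1) = max(0.71, 0.04) = 0.71
¬p3: Gödel ¬ of 0.23 = 0 (operand ≠ 0)
(¬p3 ⊃ p1): 0 ≤ 0.04, so result = 1
((¬p3 ⊃ p1) ⊃ p3): 1 > 0.23, so result = 0.23
(p1 ⊃ p1): 0.04 ≤ 0.04, so result = 1
((p1 ⊃ p1) ⊃ p3): 1 > 0.23, so result = 0.23
¬p1: Gödel ¬ of 0.04 = 0 (operand ≠ 0)
(p3 ⊃ ¬p1): 0.23 > 0, so result = 0
(((p1 ⊃ p1) ⊃ p3) ∨ (p3 ⊃ ¬p1)) = max(0.23, 0) = 0.23
(((¬p3 ⊃ p1) ⊃ p3) ⊃ (((p1 ⊃ p1) ⊃ p3) ∨ (p3 ⊃ ¬p1))): 0.23 ≤ 0.23, so result = 1
((p2 ∨ p1) ∨ (((¬p3 ⊃ p1) ⊃ p3) ⊃ (((p1 ⊃ p1) ⊃ p3) ∨ (p3 ⊃ ¬p1)))) = max(0.71, 1) = 1
¬p3: Gödel ¬ of 0.23 = 0 (operand ≠ 0)
(p3 ∨ ¬p3) = max(0.23, 0) = 0.23
(((p2 ∨ p1) ∨ (((¬p3 ⊃ p1) ⊃ p3) ⊃ (((p1 ⊃ p1) ⊃ p3) ∨ (p3 ⊃ ¬p1)))) ⊃ (p3 ∨ ¬p3)): 1 > 0.23, so result = 0.23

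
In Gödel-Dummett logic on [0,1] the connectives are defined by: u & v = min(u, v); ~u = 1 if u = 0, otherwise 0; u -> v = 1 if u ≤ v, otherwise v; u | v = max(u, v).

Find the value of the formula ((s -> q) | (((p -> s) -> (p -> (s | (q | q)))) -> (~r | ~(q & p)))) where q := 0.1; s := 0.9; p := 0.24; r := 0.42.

(s -> q): 0.9 > 0.1, so result = 0.1
(p -> s): 0.24 ≤ 0.9, so result = 1
(q | q) = max(0.1, 0.1) = 0.1
(s | (q | q)) = max(0.9, 0.1) = 0.9
(p -> (s | (q | q))): 0.24 ≤ 0.9, so result = 1
((p -> s) -> (p -> (s | (q | q)))): 1 ≤ 1, so result = 1
~r: Gödel ¬ of 0.42 = 0 (operand ≠ 0)
(q & p) = min(0.1, 0.24) = 0.1
~(q & p): Gödel ¬ of 0.1 = 0 (operand ≠ 0)
(~r | ~(q & p)) = max(0, 0) = 0
(((p -> s) -> (p -> (s | (q | q)))) -> (~r | ~(q & p))): 1 > 0, so result = 0
((s -> q) | (((p -> s) -> (p -> (s | (q | q)))) -> (~r | ~(q & p)))) = max(0.1, 0) = 0.1

0.10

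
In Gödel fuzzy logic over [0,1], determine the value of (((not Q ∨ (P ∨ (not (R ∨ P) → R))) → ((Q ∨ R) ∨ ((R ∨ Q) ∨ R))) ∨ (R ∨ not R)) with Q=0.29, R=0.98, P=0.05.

0.98

not Q: Gödel ¬ of 0.29 = 0 (operand ≠ 0)
(R ∨ P) = max(0.98, 0.05) = 0.98
not (R ∨ P): Gödel ¬ of 0.98 = 0 (operand ≠ 0)
(not (R ∨ P) → R): 0 ≤ 0.98, so result = 1
(P ∨ (not (R ∨ P) → R)) = max(0.05, 1) = 1
(not Q ∨ (P ∨ (not (R ∨ P) → R))) = max(0, 1) = 1
(Q ∨ R) = max(0.29, 0.98) = 0.98
(R ∨ Q) = max(0.98, 0.29) = 0.98
((R ∨ Q) ∨ R) = max(0.98, 0.98) = 0.98
((Q ∨ R) ∨ ((R ∨ Q) ∨ R)) = max(0.98, 0.98) = 0.98
((not Q ∨ (P ∨ (not (R ∨ P) → R))) → ((Q ∨ R) ∨ ((R ∨ Q) ∨ R))): 1 > 0.98, so result = 0.98
not R: Gödel ¬ of 0.98 = 0 (operand ≠ 0)
(R ∨ not R) = max(0.98, 0) = 0.98
(((not Q ∨ (P ∨ (not (R ∨ P) → R))) → ((Q ∨ R) ∨ ((R ∨ Q) ∨ R))) ∨ (R ∨ not R)) = max(0.98, 0.98) = 0.98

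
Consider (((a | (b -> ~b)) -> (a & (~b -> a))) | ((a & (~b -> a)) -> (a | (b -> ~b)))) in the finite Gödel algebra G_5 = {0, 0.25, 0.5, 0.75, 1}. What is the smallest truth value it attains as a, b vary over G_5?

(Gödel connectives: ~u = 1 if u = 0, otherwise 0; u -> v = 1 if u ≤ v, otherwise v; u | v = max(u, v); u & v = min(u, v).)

Every assignment gives 1. For instance at a = 0, b = 0:
  ~b: Gödel ¬ of 0 = 1 (operand is 0)
  (b -> ~b): 0 ≤ 1, so result = 1
  (a | (b -> ~b)) = max(0, 1) = 1
  ~b: Gödel ¬ of 0 = 1 (operand is 0)
  (~b -> a): 1 > 0, so result = 0
  (a & (~b -> a)) = min(0, 0) = 0
  ((a | (b -> ~b)) -> (a & (~b -> a))): 1 > 0, so result = 0
  ~b: Gödel ¬ of 0 = 1 (operand is 0)
  (~b -> a): 1 > 0, so result = 0
  (a & (~b -> a)) = min(0, 0) = 0
  ~b: Gödel ¬ of 0 = 1 (operand is 0)
  (b -> ~b): 0 ≤ 1, so result = 1
  (a | (b -> ~b)) = max(0, 1) = 1
  ((a & (~b -> a)) -> (a | (b -> ~b))): 0 ≤ 1, so result = 1
  (((a | (b -> ~b)) -> (a & (~b -> a))) | ((a & (~b -> a)) -> (a | (b -> ~b)))) = max(0, 1) = 1
All 25 assignments give value 1 — the formula is a G_5-tautology.

1.00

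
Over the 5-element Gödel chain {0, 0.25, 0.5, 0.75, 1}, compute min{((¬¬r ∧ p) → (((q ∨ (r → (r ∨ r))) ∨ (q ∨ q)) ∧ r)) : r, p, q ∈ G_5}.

The minimum is attained at r = 0.25, p = 0.5, q = 0:
  ¬r: Gödel ¬ of 0.25 = 0 (operand ≠ 0)
  ¬¬r: Gödel ¬ of 0 = 1 (operand is 0)
  (¬¬r ∧ p) = min(1, 0.5) = 0.5
  (r ∨ r) = max(0.25, 0.25) = 0.25
  (r → (r ∨ r)): 0.25 ≤ 0.25, so result = 1
  (q ∨ (r → (r ∨ r))) = max(0, 1) = 1
  (q ∨ q) = max(0, 0) = 0
  ((q ∨ (r → (r ∨ r))) ∨ (q ∨ q)) = max(1, 0) = 1
  (((q ∨ (r → (r ∨ r))) ∨ (q ∨ q)) ∧ r) = min(1, 0.25) = 0.25
  ((¬¬r ∧ p) → (((q ∨ (r → (r ∨ r))) ∨ (q ∨ q)) ∧ r)): 0.5 > 0.25, so result = 0.25
Checking all 125 assignments confirms none give a value below 0.25.

0.25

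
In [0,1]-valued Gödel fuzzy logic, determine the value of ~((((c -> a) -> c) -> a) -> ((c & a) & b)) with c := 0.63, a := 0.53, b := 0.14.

(c -> a): 0.63 > 0.53, so result = 0.53
((c -> a) -> c): 0.53 ≤ 0.63, so result = 1
(((c -> a) -> c) -> a): 1 > 0.53, so result = 0.53
(c & a) = min(0.63, 0.53) = 0.53
((c & a) & b) = min(0.53, 0.14) = 0.14
((((c -> a) -> c) -> a) -> ((c & a) & b)): 0.53 > 0.14, so result = 0.14
~((((c -> a) -> c) -> a) -> ((c & a) & b)): Gödel ¬ of 0.14 = 0 (operand ≠ 0)

0.00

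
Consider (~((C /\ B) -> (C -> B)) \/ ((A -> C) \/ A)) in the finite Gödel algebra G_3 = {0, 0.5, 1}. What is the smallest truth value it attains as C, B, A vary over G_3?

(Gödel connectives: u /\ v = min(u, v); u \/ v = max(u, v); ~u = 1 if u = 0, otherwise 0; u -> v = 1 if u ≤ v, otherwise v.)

0.50

The minimum is attained at C = 0, B = 0, A = 0.5:
  (C /\ B) = min(0, 0) = 0
  (C -> B): 0 ≤ 0, so result = 1
  ((C /\ B) -> (C -> B)): 0 ≤ 1, so result = 1
  ~((C /\ B) -> (C -> B)): Gödel ¬ of 1 = 0 (operand ≠ 0)
  (A -> C): 0.5 > 0, so result = 0
  ((A -> C) \/ A) = max(0, 0.5) = 0.5
  (~((C /\ B) -> (C -> B)) \/ ((A -> C) \/ A)) = max(0, 0.5) = 0.5
Checking all 27 assignments confirms none give a value below 0.50.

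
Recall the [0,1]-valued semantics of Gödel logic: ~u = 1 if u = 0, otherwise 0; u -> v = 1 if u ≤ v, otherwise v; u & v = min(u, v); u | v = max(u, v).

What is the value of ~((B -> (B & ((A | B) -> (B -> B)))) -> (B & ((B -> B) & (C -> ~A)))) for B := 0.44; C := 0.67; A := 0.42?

1.00

(A | B) = max(0.42, 0.44) = 0.44
(B -> B): 0.44 ≤ 0.44, so result = 1
((A | B) -> (B -> B)): 0.44 ≤ 1, so result = 1
(B & ((A | B) -> (B -> B))) = min(0.44, 1) = 0.44
(B -> (B & ((A | B) -> (B -> B)))): 0.44 ≤ 0.44, so result = 1
(B -> B): 0.44 ≤ 0.44, so result = 1
~A: Gödel ¬ of 0.42 = 0 (operand ≠ 0)
(C -> ~A): 0.67 > 0, so result = 0
((B -> B) & (C -> ~A)) = min(1, 0) = 0
(B & ((B -> B) & (C -> ~A))) = min(0.44, 0) = 0
((B -> (B & ((A | B) -> (B -> B)))) -> (B & ((B -> B) & (C -> ~A)))): 1 > 0, so result = 0
~((B -> (B & ((A | B) -> (B -> B)))) -> (B & ((B -> B) & (C -> ~A)))): Gödel ¬ of 0 = 1 (operand is 0)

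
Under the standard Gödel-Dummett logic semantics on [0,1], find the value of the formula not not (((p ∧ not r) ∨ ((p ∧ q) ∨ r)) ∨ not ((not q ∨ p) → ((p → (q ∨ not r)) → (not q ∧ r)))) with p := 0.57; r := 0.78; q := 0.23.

not r: Gödel ¬ of 0.78 = 0 (operand ≠ 0)
(p ∧ not r) = min(0.57, 0) = 0
(p ∧ q) = min(0.57, 0.23) = 0.23
((p ∧ q) ∨ r) = max(0.23, 0.78) = 0.78
((p ∧ not r) ∨ ((p ∧ q) ∨ r)) = max(0, 0.78) = 0.78
not q: Gödel ¬ of 0.23 = 0 (operand ≠ 0)
(not q ∨ p) = max(0, 0.57) = 0.57
not r: Gödel ¬ of 0.78 = 0 (operand ≠ 0)
(q ∨ not r) = max(0.23, 0) = 0.23
(p → (q ∨ not r)): 0.57 > 0.23, so result = 0.23
not q: Gödel ¬ of 0.23 = 0 (operand ≠ 0)
(not q ∧ r) = min(0, 0.78) = 0
((p → (q ∨ not r)) → (not q ∧ r)): 0.23 > 0, so result = 0
((not q ∨ p) → ((p → (q ∨ not r)) → (not q ∧ r))): 0.57 > 0, so result = 0
not ((not q ∨ p) → ((p → (q ∨ not r)) → (not q ∧ r))): Gödel ¬ of 0 = 1 (operand is 0)
(((p ∧ not r) ∨ ((p ∧ q) ∨ r)) ∨ not ((not q ∨ p) → ((p → (q ∨ not r)) → (not q ∧ r)))) = max(0.78, 1) = 1
not (((p ∧ not r) ∨ ((p ∧ q) ∨ r)) ∨ not ((not q ∨ p) → ((p → (q ∨ not r)) → (not q ∧ r)))): Gödel ¬ of 1 = 0 (operand ≠ 0)
not not (((p ∧ not r) ∨ ((p ∧ q) ∨ r)) ∨ not ((not q ∨ p) → ((p → (q ∨ not r)) → (not q ∧ r)))): Gödel ¬ of 0 = 1 (operand is 0)

1.00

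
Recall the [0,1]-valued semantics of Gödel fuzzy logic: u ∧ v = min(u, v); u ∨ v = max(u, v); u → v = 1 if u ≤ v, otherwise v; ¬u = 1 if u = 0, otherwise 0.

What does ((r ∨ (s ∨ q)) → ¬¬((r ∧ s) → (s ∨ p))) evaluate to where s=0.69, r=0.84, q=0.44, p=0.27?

(s ∨ q) = max(0.69, 0.44) = 0.69
(r ∨ (s ∨ q)) = max(0.84, 0.69) = 0.84
(r ∧ s) = min(0.84, 0.69) = 0.69
(s ∨ p) = max(0.69, 0.27) = 0.69
((r ∧ s) → (s ∨ p)): 0.69 ≤ 0.69, so result = 1
¬((r ∧ s) → (s ∨ p)): Gödel ¬ of 1 = 0 (operand ≠ 0)
¬¬((r ∧ s) → (s ∨ p)): Gödel ¬ of 0 = 1 (operand is 0)
((r ∨ (s ∨ q)) → ¬¬((r ∧ s) → (s ∨ p))): 0.84 ≤ 1, so result = 1

1.00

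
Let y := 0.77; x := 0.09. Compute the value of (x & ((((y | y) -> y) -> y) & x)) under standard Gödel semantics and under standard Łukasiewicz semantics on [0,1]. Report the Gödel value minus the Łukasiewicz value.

0.00

Gödel evaluation:
  (y | y) = max(0.77, 0.77) = 0.77
  ((y | y) -> y): 0.77 ≤ 0.77, so result = 1
  (((y | y) -> y) -> y): 1 > 0.77, so result = 0.77
  ((((y | y) -> y) -> y) & x) = min(0.77, 0.09) = 0.09
  (x & ((((y | y) -> y) -> y) & x)) = min(0.09, 0.09) = 0.09
  Gödel value = 0.09
Łukasiewicz evaluation:
  (y | y) = max(0.77, 0.77) = 0.77
  ((y | y) -> y): min(1, 1 − 0.77 + 0.77) = 1
  (((y | y) -> y) -> y): min(1, 1 − 1 + 0.77) = 0.77
  ((((y | y) -> y) -> y) & x) = min(0.77, 0.09) = 0.09
  (x & ((((y | y) -> y) -> y) & x)) = min(0.09, 0.09) = 0.09
  Łukasiewicz value = 0.09
Difference: 0.09 − 0.09 = 0.00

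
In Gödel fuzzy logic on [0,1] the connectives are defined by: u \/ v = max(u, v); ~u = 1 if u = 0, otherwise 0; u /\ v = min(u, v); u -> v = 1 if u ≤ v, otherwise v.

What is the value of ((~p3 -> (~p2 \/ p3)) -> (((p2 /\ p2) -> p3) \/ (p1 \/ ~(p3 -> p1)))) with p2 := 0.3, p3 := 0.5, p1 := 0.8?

~p3: Gödel ¬ of 0.5 = 0 (operand ≠ 0)
~p2: Gödel ¬ of 0.3 = 0 (operand ≠ 0)
(~p2 \/ p3) = max(0, 0.5) = 0.5
(~p3 -> (~p2 \/ p3)): 0 ≤ 0.5, so result = 1
(p2 /\ p2) = min(0.3, 0.3) = 0.3
((p2 /\ p2) -> p3): 0.3 ≤ 0.5, so result = 1
(p3 -> p1): 0.5 ≤ 0.8, so result = 1
~(p3 -> p1): Gödel ¬ of 1 = 0 (operand ≠ 0)
(p1 \/ ~(p3 -> p1)) = max(0.8, 0) = 0.8
(((p2 /\ p2) -> p3) \/ (p1 \/ ~(p3 -> p1))) = max(1, 0.8) = 1
((~p3 -> (~p2 \/ p3)) -> (((p2 /\ p2) -> p3) \/ (p1 \/ ~(p3 -> p1)))): 1 ≤ 1, so result = 1

1.00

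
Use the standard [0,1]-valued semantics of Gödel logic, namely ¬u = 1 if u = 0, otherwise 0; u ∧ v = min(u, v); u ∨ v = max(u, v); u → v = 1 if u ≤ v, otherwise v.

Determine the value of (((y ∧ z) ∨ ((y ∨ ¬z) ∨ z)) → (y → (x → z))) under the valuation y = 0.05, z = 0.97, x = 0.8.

1.00

(y ∧ z) = min(0.05, 0.97) = 0.05
¬z: Gödel ¬ of 0.97 = 0 (operand ≠ 0)
(y ∨ ¬z) = max(0.05, 0) = 0.05
((y ∨ ¬z) ∨ z) = max(0.05, 0.97) = 0.97
((y ∧ z) ∨ ((y ∨ ¬z) ∨ z)) = max(0.05, 0.97) = 0.97
(x → z): 0.8 ≤ 0.97, so result = 1
(y → (x → z)): 0.05 ≤ 1, so result = 1
(((y ∧ z) ∨ ((y ∨ ¬z) ∨ z)) → (y → (x → z))): 0.97 ≤ 1, so result = 1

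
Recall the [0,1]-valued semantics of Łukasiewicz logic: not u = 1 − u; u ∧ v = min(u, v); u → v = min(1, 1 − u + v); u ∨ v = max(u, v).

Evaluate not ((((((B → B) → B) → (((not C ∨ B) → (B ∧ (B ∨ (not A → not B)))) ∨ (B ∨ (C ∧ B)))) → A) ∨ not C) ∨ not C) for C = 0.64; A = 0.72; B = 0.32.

(B → B): min(1, 1 − 0.32 + 0.32) = 1
((B → B) → B): min(1, 1 − 1 + 0.32) = 0.32
not C: Łukasiewicz ¬ gives 1 − 0.64 = 0.36
(not C ∨ B) = max(0.36, 0.32) = 0.36
not A: Łukasiewicz ¬ gives 1 − 0.72 = 0.28
not B: Łukasiewicz ¬ gives 1 − 0.32 = 0.68
(not A → not B): min(1, 1 − 0.28 + 0.68) = 1
(B ∨ (not A → not B)) = max(0.32, 1) = 1
(B ∧ (B ∨ (not A → not B))) = min(0.32, 1) = 0.32
((not C ∨ B) → (B ∧ (B ∨ (not A → not B)))): min(1, 1 − 0.36 + 0.32) = 0.96
(C ∧ B) = min(0.64, 0.32) = 0.32
(B ∨ (C ∧ B)) = max(0.32, 0.32) = 0.32
(((not C ∨ B) → (B ∧ (B ∨ (not A → not B)))) ∨ (B ∨ (C ∧ B))) = max(0.96, 0.32) = 0.96
(((B → B) → B) → (((not C ∨ B) → (B ∧ (B ∨ (not A → not B)))) ∨ (B ∨ (C ∧ B)))): min(1, 1 − 0.32 + 0.96) = 1
((((B → B) → B) → (((not C ∨ B) → (B ∧ (B ∨ (not A → not B)))) ∨ (B ∨ (C ∧ B)))) → A): min(1, 1 − 1 + 0.72) = 0.72
not C: Łukasiewicz ¬ gives 1 − 0.64 = 0.36
(((((B → B) → B) → (((not C ∨ B) → (B ∧ (B ∨ (not A → not B)))) ∨ (B ∨ (C ∧ B)))) → A) ∨ not C) = max(0.72, 0.36) = 0.72
not C: Łukasiewicz ¬ gives 1 − 0.64 = 0.36
((((((B → B) → B) → (((not C ∨ B) → (B ∧ (B ∨ (not A → not B)))) ∨ (B ∨ (C ∧ B)))) → A) ∨ not C) ∨ not C) = max(0.72, 0.36) = 0.72
not ((((((B → B) → B) → (((not C ∨ B) → (B ∧ (B ∨ (not A → not B)))) ∨ (B ∨ (C ∧ B)))) → A) ∨ not C) ∨ not C): Łukasiewicz ¬ gives 1 − 0.72 = 0.28

0.28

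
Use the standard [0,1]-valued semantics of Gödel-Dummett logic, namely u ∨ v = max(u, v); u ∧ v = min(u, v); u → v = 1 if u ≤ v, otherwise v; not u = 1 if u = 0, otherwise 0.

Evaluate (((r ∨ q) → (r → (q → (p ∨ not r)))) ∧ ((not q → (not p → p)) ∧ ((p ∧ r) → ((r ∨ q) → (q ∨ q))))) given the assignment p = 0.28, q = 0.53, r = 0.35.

0.28

(r ∨ q) = max(0.35, 0.53) = 0.53
not r: Gödel ¬ of 0.35 = 0 (operand ≠ 0)
(p ∨ not r) = max(0.28, 0) = 0.28
(q → (p ∨ not r)): 0.53 > 0.28, so result = 0.28
(r → (q → (p ∨ not r))): 0.35 > 0.28, so result = 0.28
((r ∨ q) → (r → (q → (p ∨ not r)))): 0.53 > 0.28, so result = 0.28
not q: Gödel ¬ of 0.53 = 0 (operand ≠ 0)
not p: Gödel ¬ of 0.28 = 0 (operand ≠ 0)
(not p → p): 0 ≤ 0.28, so result = 1
(not q → (not p → p)): 0 ≤ 1, so result = 1
(p ∧ r) = min(0.28, 0.35) = 0.28
(r ∨ q) = max(0.35, 0.53) = 0.53
(q ∨ q) = max(0.53, 0.53) = 0.53
((r ∨ q) → (q ∨ q)): 0.53 ≤ 0.53, so result = 1
((p ∧ r) → ((r ∨ q) → (q ∨ q))): 0.28 ≤ 1, so result = 1
((not q → (not p → p)) ∧ ((p ∧ r) → ((r ∨ q) → (q ∨ q)))) = min(1, 1) = 1
(((r ∨ q) → (r → (q → (p ∨ not r)))) ∧ ((not q → (not p → p)) ∧ ((p ∧ r) → ((r ∨ q) → (q ∨ q))))) = min(0.28, 1) = 0.28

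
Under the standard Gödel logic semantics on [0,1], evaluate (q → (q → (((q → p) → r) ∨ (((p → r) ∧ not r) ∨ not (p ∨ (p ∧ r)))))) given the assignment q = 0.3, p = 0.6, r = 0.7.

1.00

(q → p): 0.3 ≤ 0.6, so result = 1
((q → p) → r): 1 > 0.7, so result = 0.7
(p → r): 0.6 ≤ 0.7, so result = 1
not r: Gödel ¬ of 0.7 = 0 (operand ≠ 0)
((p → r) ∧ not r) = min(1, 0) = 0
(p ∧ r) = min(0.6, 0.7) = 0.6
(p ∨ (p ∧ r)) = max(0.6, 0.6) = 0.6
not (p ∨ (p ∧ r)): Gödel ¬ of 0.6 = 0 (operand ≠ 0)
(((p → r) ∧ not r) ∨ not (p ∨ (p ∧ r))) = max(0, 0) = 0
(((q → p) → r) ∨ (((p → r) ∧ not r) ∨ not (p ∨ (p ∧ r)))) = max(0.7, 0) = 0.7
(q → (((q → p) → r) ∨ (((p → r) ∧ not r) ∨ not (p ∨ (p ∧ r))))): 0.3 ≤ 0.7, so result = 1
(q → (q → (((q → p) → r) ∨ (((p → r) ∧ not r) ∨ not (p ∨ (p ∧ r)))))): 0.3 ≤ 1, so result = 1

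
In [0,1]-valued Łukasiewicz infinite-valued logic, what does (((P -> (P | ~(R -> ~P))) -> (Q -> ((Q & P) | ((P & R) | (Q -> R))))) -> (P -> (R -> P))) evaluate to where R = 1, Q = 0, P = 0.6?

1.00

~P: Łukasiewicz ¬ gives 1 − 0.6 = 0.4
(R -> ~P): min(1, 1 − 1 + 0.4) = 0.4
~(R -> ~P): Łukasiewicz ¬ gives 1 − 0.4 = 0.6
(P | ~(R -> ~P)) = max(0.6, 0.6) = 0.6
(P -> (P | ~(R -> ~P))): min(1, 1 − 0.6 + 0.6) = 1
(Q & P) = min(0, 0.6) = 0
(P & R) = min(0.6, 1) = 0.6
(Q -> R): min(1, 1 − 0 + 1) = 1
((P & R) | (Q -> R)) = max(0.6, 1) = 1
((Q & P) | ((P & R) | (Q -> R))) = max(0, 1) = 1
(Q -> ((Q & P) | ((P & R) | (Q -> R)))): min(1, 1 − 0 + 1) = 1
((P -> (P | ~(R -> ~P))) -> (Q -> ((Q & P) | ((P & R) | (Q -> R))))): min(1, 1 − 1 + 1) = 1
(R -> P): min(1, 1 − 1 + 0.6) = 0.6
(P -> (R -> P)): min(1, 1 − 0.6 + 0.6) = 1
(((P -> (P | ~(R -> ~P))) -> (Q -> ((Q & P) | ((P & R) | (Q -> R))))) -> (P -> (R -> P))): min(1, 1 − 1 + 1) = 1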